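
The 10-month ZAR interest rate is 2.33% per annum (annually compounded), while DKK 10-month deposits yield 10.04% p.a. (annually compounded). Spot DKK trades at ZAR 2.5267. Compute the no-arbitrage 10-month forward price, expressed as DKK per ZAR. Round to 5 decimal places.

T = 10/12 years.
ZAR accumulates by (1 + 0.0233)^(10/12) = 1.0193793.
Growth of 1 DKK over T: (1 + 0.1004)^(10/12) = 1.0829926.
So F = 2.5267 × 1.0193793 / 1.0829926 = 2.378286 (ZAR/DKK).
Invert for DKK per ZAR: 1 / 2.378286 = 0.42047.

0.42047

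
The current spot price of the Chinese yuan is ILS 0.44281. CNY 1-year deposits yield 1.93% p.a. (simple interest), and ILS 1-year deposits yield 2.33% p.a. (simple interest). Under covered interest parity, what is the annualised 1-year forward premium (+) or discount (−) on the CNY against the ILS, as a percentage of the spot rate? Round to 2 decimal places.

+0.39%

T = 1 year.
No-arbitrage forward: 0.44281 × 1.023300 / 1.019300 = 0.44454770 ILS/CNY.
Annualised premium = (F − S)/S × (1/T) = (0.44454770 − 0.44281)/0.44281 ÷ 1 = 0.39%.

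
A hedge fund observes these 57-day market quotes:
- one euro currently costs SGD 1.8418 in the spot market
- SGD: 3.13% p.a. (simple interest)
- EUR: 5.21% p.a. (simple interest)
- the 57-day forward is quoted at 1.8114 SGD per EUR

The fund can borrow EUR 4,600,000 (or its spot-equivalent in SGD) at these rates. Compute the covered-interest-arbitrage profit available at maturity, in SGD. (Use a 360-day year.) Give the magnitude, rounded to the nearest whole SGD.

T = 57/360 years.
Route A — deposit EUR, sell forward: 4,600,000 × 1.008249167 × 1.8114 = SGD 8,401,175.69.
Route B — convert at spot, deposit SGD: 4,600,000 × 1.8418 × 1.004955833 = SGD 8,514,267.20.
The quoted forward undervalues EUR, so borrow EUR, convert to SGD at spot, deposit the SGD at 3.13%, and buy EUR forward at 1.8114 to cover the loan.
Arbitrage profit = |8,401,175.69 − 8,514,267.20| = SGD 113,092.

SGD 113,092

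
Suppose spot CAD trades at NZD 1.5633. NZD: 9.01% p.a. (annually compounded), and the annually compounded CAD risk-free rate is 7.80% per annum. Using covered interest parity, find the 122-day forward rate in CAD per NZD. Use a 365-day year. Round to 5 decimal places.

0.63729

T = 122/365 years.
Growth of 1 NZD over T: (1 + 0.0901)^(122/365) = 1.029255.
Growth of 1 CAD over T: (1 + 0.0780)^(122/365) = 1.0254222.
Forward (NZD per CAD) = 1.5633 × 1.029255 / 1.0254222 = 1.569143.
Quoted the other way: 1/1.569143 = 0.63729 CAD per NZD.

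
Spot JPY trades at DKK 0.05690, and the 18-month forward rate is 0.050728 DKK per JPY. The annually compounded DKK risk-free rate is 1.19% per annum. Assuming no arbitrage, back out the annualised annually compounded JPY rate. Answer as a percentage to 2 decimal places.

T = 18/12 years.
By CIP, F/S equals the DKK-to-JPY growth ratio: 0.050728/0.0569 = 0.8915290.
The DKK side grows by (1 + 0.0119)^(18/12) = 1.017903.
Hence g_JPY = 1.1417497.
Annualise: 1.1417497^(12/18) − 1 = 0.092397 = 9.24%.

9.24%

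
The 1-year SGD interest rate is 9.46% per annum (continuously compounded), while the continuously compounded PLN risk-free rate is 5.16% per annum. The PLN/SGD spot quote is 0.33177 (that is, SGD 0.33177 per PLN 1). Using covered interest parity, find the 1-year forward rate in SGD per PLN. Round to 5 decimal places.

0.34635

T = 1 year.
SGD accumulates by e^(0.0946×1) = 1.0992191.
Growth of 1 PLN over T: e^(0.0516×1) = 1.0529545.
Forward (SGD per PLN) = 0.33177 × 1.0992191 / 1.0529545 = 0.3463473.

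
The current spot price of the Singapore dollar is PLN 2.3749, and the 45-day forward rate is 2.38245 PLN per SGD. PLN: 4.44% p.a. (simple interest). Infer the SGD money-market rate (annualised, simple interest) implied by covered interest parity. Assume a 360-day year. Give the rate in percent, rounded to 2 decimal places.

T = 45/360 years.
CIP gives F = S · g_PLN/g_SGD, so g_PLN/g_SGD = 2.38245/2.3749 = 1.0031791.
The PLN side grows by 1 + 0.0444×45/360 = 1.005550.
Hence g_SGD = 1.0023634.
(1.0023634 − 1)/T = 0.018907, i.e. 1.89%.

1.89%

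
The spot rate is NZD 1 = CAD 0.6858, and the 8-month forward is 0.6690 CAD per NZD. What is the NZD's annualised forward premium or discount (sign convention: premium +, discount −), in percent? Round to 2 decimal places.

-3.67%

T = 8/12 years.
(F − S)/S = (0.6690 − 0.6858)/0.6858 = -0.0244969.
Annualise by dividing by T: -0.0244969 / (8/12) = -0.036745 → -3.67%.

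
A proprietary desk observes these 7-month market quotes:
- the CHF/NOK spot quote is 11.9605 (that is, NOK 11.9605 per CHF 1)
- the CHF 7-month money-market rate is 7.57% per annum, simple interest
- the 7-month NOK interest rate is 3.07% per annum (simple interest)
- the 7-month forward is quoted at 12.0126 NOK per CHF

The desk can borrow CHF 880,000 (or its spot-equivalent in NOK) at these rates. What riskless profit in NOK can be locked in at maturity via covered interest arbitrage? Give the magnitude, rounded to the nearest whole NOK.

T = 7/12 years.
Route A — deposit CHF, sell forward: 880,000 × 1.0441583333 × 12.0126 = NOK 11,037,889.63.
Route B — convert at spot, deposit NOK: 880,000 × 11.9605 × 1.0179083333 = NOK 10,713,729.51.
The quoted forward overvalues CHF, so borrow NOK, buy CHF at spot, deposit the CHF at 7.57%, and sell the proceeds forward at 12.0126.
Arbitrage profit = |11,037,889.63 − 10,713,729.51| = NOK 324,160.

NOK 324,160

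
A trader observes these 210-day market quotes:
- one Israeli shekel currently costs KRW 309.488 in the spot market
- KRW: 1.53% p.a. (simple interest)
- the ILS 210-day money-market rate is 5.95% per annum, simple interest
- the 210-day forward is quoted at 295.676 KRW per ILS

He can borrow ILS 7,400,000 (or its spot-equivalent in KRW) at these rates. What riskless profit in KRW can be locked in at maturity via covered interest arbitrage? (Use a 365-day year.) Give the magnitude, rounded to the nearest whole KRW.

KRW 47,467,317

T = 210/365 years.
Route A — deposit ILS, sell forward: 7,400,000 × 1.034232876712 × 295.676 = KRW 2,262,904,016.40.
Route B — convert at spot, deposit KRW: 7,400,000 × 309.488 × 1.008802739726 = KRW 2,310,371,333.11.
The quoted forward undervalues ILS, so borrow ILS, convert to KRW at spot, deposit the KRW at 1.53%, and buy ILS forward at 295.676 to cover the loan.
The gap between the two covered legs is KRW 47,467,317.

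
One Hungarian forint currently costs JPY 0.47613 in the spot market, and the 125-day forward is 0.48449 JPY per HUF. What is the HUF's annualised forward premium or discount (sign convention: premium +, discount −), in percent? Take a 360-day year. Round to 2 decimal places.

+5.06%

T = 125/360 years.
HUF trades forward at +1.75582% vs spot over the period.
Per annum: 0.0175582 / (125/360) = 0.050568 = 5.06%.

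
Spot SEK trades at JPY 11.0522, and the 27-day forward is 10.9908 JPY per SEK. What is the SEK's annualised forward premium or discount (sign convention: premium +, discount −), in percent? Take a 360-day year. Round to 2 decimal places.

-7.41%

T = 27/360 years.
Period premium: (10.9908 − 11.0522)/11.0522 = -0.0055555.
×(1/T) gives -7.41% p.a.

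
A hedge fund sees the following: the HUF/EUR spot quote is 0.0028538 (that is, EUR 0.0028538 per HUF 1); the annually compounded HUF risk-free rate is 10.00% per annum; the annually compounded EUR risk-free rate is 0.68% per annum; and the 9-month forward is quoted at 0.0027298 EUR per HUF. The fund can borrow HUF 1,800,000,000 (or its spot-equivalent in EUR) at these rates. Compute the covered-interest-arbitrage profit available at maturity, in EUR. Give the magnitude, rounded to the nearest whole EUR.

EUR 114,723

T = 9/12 years.
Keep in HUF, deliver into the forward: 1,800,000,000·1.074099499·0.0027298 = EUR 5,277,738.26.
Swap to EUR now, deposit: 1,800,000,000·0.0028538·1.005095677 = EUR 5,163,015.68.
The quoted forward overvalues HUF, so borrow EUR, buy HUF at spot, deposit the HUF at 10.00%, and sell the proceeds forward at 0.0027298.
Arbitrage profit = |5,277,738.26 − 5,163,015.68| = EUR 114,723.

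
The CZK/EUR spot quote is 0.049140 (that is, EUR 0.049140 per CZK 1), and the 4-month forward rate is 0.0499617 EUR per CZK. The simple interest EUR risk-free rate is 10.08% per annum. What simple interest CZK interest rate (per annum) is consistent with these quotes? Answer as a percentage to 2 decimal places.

T = 4/12 years.
By CIP, F/S equals the EUR-to-CZK growth ratio: 0.0499617/0.04914 = 1.0167216.
EUR growth factor: 1 + 0.1008×4/12 = 1.033600.
Hence g_CZK = 1.0166008.
(1.0166008 − 1)/T = 0.049802, i.e. 4.98%.

4.98%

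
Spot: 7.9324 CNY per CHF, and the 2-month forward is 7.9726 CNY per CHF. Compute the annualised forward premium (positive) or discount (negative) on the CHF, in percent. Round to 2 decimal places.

T = 2/12 years.
(F − S)/S = (7.9726 − 7.9324)/7.9324 = 0.0050678.
×(1/T) gives 3.04% p.a.

+3.04%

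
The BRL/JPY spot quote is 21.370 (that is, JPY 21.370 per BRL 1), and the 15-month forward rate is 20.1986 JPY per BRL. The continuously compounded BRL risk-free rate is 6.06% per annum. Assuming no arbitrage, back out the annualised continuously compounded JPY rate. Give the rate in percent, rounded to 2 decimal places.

T = 15/12 years.
By CIP, F/S equals the JPY-to-BRL growth ratio: 20.1986/21.37 = 0.9451848.
The BRL side grows by e^(0.0606×15/12) = 1.0786929.
Hence g_JPY = 1.0195641.
r = ln(1.0195641)/(15/12) = 0.015500 → 1.55%.

1.55%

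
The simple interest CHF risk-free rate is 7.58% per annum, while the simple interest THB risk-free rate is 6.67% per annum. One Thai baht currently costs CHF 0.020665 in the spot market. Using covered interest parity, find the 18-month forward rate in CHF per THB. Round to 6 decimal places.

0.020921

T = 18/12 years.
CHF growth factor: 1 + 0.0758×18/12 = 1.113700.
THB accumulates by 1 + 0.0667×18/12 = 1.100050.
Forward (CHF per THB) = 0.020665 × 1.113700 / 1.100050 = 0.02092142.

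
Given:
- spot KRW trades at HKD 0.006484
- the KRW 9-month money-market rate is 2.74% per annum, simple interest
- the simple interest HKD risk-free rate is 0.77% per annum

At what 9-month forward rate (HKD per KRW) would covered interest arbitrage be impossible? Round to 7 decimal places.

0.0063901

T = 9/12 years.
HKD growth factor: 1 + 0.0077×9/12 = 1.005775.
KRW growth factor: 1 + 0.0274×9/12 = 1.020550.
Forward (HKD per KRW) = 0.006484 × 1.005775 / 1.020550 = 0.006390128.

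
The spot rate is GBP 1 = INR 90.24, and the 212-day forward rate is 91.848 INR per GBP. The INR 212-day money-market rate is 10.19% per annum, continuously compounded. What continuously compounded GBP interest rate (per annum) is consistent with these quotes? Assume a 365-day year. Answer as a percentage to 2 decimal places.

7.15%

T = 212/365 years.
By CIP, F/S equals the INR-to-GBP growth ratio: 91.848/90.24 = 1.0178191.
The INR side grows by e^(0.1019×212/365) = 1.0609723.
So the GBP growth factor = 1.0423977.
r = ln(1.0423977)/(212/365) = 0.071491 → 7.15%.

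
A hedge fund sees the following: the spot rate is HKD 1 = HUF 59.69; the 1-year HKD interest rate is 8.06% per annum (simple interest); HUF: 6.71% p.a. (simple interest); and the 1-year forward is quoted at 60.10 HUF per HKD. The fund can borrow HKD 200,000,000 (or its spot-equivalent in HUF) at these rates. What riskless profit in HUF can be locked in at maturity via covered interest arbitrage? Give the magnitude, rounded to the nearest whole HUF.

HUF 249,772,200

T = 1 year.
Route A — deposit HKD, sell forward: 200,000,000 × 1.080600 × 60.10 = HUF 12,988,812,000.00.
Route B — convert at spot, deposit HUF: 200,000,000 × 59.69 × 1.067100 = HUF 12,739,039,800.00.
The quoted forward overvalues HKD, so borrow HUF, buy HKD at spot, deposit the HKD at 8.06%, and sell the proceeds forward at 60.10.
Profit = 12,988,812,000.00 − 12,739,039,800.00 = HUF 249,772,200.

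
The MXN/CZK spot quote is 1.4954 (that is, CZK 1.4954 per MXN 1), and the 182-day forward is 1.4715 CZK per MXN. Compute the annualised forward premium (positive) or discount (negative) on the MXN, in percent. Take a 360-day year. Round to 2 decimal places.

-3.16%

T = 182/360 years.
Period premium: (1.4715 − 1.4954)/1.4954 = -0.0159823.
×(1/T) gives -3.16% p.a.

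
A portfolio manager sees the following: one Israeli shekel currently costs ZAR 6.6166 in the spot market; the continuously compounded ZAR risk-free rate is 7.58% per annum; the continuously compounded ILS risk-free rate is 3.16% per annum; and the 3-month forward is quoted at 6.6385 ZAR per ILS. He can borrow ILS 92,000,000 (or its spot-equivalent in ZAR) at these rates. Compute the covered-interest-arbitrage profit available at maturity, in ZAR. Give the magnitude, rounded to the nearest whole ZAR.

ZAR 4,786,602

T = 3/12 years.
Route A — deposit ILS, sell forward: 92,000,000 × 1.00793128734 × 6.6385 = ZAR 615,585,970.29.
Route B — convert at spot, deposit ZAR: 92,000,000 × 6.6166 × 1.01913069081 = ZAR 620,372,571.85.
The quoted forward undervalues ILS, so borrow ILS, convert to ZAR at spot, deposit the ZAR at 7.58%, and buy ILS forward at 6.6385 to cover the loan.
Profit = 620,372,571.85 − 615,585,970.29 = ZAR 4,786,602.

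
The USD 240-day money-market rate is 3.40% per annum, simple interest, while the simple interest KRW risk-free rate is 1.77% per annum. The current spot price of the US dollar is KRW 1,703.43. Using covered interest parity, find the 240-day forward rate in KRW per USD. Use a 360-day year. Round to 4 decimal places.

1685.3297

T = 240/360 years.
KRW growth factor: 1 + 0.0177×240/360 = 1.011800.
Growth of 1 USD over T: 1 + 0.0340×240/360 = 1.0226666667.
Forward (KRW per USD) = 1703.43 × 1.011800 / 1.0226666667 = 1685.329668.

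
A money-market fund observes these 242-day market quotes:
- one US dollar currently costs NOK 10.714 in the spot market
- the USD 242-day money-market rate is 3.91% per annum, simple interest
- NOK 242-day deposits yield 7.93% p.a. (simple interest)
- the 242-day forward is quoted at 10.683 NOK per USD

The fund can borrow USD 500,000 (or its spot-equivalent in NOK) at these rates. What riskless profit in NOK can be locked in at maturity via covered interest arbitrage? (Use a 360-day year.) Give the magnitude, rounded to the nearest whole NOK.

NOK 160,671

T = 242/360 years.
Keep in USD, deliver into the forward: 500,000·1.026283889·10.683 = NOK 5,481,895.39.
Swap to NOK now, deposit: 500,000·10.714·1.053307222 = NOK 5,642,566.79.
The quoted forward undervalues USD, so borrow USD, convert to NOK at spot, deposit the NOK at 7.93%, and buy USD forward at 10.683 to cover the loan.
The gap between the two covered legs is NOK 160,671.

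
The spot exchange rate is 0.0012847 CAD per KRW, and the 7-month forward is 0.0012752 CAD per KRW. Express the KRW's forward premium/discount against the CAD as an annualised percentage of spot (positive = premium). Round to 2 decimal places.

T = 7/12 years.
(F − S)/S = (0.0012752 − 0.0012847)/0.0012847 = -0.0073947.
Annualise by dividing by T: -0.0073947 / (7/12) = -0.012677 → -1.27%.

-1.27%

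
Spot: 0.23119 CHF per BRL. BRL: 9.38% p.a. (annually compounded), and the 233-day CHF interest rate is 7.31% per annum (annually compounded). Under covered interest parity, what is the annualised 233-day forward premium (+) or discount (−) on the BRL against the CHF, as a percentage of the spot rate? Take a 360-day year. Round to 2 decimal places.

T = 233/360 years.
CIP forward (CHF per BRL) = 0.23119 × 1.0467212/1.0597453 = 0.22834871.
Annualised premium = (F − S)/S × (1/T) = (0.22834871 − 0.23119)/0.23119 ÷ (233/360) = -1.90%.

-1.90%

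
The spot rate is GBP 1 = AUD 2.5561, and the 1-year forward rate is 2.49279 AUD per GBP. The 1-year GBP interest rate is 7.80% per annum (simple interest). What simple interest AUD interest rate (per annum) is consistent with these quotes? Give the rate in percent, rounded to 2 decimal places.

T = 1 year.
CIP gives F = S · g_AUD/g_GBP, so g_AUD/g_GBP = 2.49279/2.5561 = 0.9752318.
GBP growth factor: 1 + 0.0780×1 = 1.078000.
Hence g_AUD = 1.0512999.
(1.0512999 − 1)/T = 0.051300, i.e. 5.13%.

5.13%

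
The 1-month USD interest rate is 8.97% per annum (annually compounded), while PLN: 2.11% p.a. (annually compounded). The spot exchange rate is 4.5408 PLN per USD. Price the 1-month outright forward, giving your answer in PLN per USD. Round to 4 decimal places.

4.5163

T = 1/12 years.
PLN growth factor: (1 + 0.0211)^(1/12) = 1.0017416.
USD growth factor: (1 + 0.0897)^(1/12) = 1.0071842.
Forward (PLN per USD) = 4.5408 × 1.0017416 / 1.0071842 = 4.516263.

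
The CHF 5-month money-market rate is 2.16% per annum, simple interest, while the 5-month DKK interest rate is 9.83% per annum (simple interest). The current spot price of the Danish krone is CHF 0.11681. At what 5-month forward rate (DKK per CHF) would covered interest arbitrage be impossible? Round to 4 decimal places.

8.8321

T = 5/12 years.
CHF growth factor: 1 + 0.0216×5/12 = 1.009000.
DKK accumulates by 1 + 0.0983×5/12 = 1.0409583.
CIP: F = S · (grow CHF)/(grow DKK) = 0.11681 × 1.009000/1.0409583 = 0.1132238 CHF per DKK.
Quoted the other way: 1/0.1132238 = 8.8321 DKK per CHF.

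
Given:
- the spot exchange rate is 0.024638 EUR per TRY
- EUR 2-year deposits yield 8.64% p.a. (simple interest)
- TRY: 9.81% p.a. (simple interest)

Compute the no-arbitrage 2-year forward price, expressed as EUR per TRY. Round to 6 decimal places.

0.024156

T = 2 years.
EUR growth factor: 1 + 0.0864×2 = 1.172800.
TRY accumulates by 1 + 0.0981×2 = 1.196200.
Forward (EUR per TRY) = 0.024638 × 1.172800 / 1.196200 = 0.02415603.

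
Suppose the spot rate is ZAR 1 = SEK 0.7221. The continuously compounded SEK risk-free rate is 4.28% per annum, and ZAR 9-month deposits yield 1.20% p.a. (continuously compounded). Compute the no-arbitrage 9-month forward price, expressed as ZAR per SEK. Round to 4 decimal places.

T = 9/12 years.
SEK accumulates by e^(0.0428×9/12) = 1.0326208.
Growth of 1 ZAR over T: e^(0.0120×9/12) = 1.0090406.
CIP: F = S · (grow SEK)/(grow ZAR) = 0.7221 × 1.0326208/1.0090406 = 0.7389747 SEK per ZAR.
Invert for ZAR per SEK: 1 / 0.7389747 = 1.3532.

1.3532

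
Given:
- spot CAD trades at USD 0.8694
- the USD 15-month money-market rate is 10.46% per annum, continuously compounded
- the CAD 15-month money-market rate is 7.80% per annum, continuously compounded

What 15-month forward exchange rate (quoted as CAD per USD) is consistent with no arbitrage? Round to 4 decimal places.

T = 15/12 years.
USD growth factor: e^(0.1046×15/12) = 1.1396828.
Growth of 1 CAD over T: e^(0.0780×15/12) = 1.1024114.
CIP: F = S · (grow USD)/(grow CAD) = 0.8694 × 1.1396828/1.1024114 = 0.8987935 USD per CAD.
Invert for CAD per USD: 1 / 0.8987935 = 1.1126.

1.1126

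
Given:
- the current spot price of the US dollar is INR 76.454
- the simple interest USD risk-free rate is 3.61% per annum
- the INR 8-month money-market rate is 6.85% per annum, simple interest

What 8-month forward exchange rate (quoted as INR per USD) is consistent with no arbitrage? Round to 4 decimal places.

T = 8/12 years.
Growth of 1 INR over T: 1 + 0.0685×8/12 = 1.04566667.
USD accumulates by 1 + 0.0361×8/12 = 1.02406667.
Forward (INR per USD) = 76.454 × 1.04566667 / 1.02406667 = 78.066597.

78.0666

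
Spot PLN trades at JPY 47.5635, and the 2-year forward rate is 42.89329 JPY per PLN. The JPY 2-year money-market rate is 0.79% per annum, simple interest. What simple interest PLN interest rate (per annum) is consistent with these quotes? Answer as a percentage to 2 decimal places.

6.32%

T = 2 years.
F/S = 42.89329/47.5635 = 0.9018111 = (growth of JPY) / (growth of PLN).
The JPY side grows by 1 + 0.0079×2 = 1.015800.
That pins the PLN growth at 1.126400.
(1.126400 − 1)/T = 0.063200, i.e. 6.32%.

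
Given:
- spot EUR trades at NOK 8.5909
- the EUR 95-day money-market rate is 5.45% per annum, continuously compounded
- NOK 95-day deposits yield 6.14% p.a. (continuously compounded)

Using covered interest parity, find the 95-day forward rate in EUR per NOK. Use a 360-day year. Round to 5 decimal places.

0.11619

T = 95/360 years.
NOK growth factor: e^(0.0614×95/360) = 1.0163348.
EUR growth factor: e^(0.0545×95/360) = 1.0144859.
So F = 8.5909 × 1.0163348 / 1.0144859 = 8.606557 (NOK/EUR).
Invert for EUR per NOK: 1 / 8.606557 = 0.11619.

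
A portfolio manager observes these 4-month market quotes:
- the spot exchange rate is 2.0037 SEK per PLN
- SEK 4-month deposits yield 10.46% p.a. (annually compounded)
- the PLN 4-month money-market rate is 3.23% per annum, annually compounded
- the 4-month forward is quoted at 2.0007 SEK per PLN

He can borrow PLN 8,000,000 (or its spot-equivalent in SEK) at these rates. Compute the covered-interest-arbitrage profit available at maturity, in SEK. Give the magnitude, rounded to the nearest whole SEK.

T = 4/12 years.
Invest the PLN and cover forward: 8,000,000 × 1.0106527819 × 2.0007 = SEK 16,176,104.17.
Convert at spot and invest in SEK: 8,000,000 × 2.0037 × 1.0337170502 = SEK 16,570,070.83.
The quoted forward undervalues PLN, so borrow PLN, convert to SEK at spot, deposit the SEK at 10.46%, and buy PLN forward at 2.0007 to cover the loan.
Arbitrage profit = |16,176,104.17 − 16,570,070.83| = SEK 393,967.

SEK 393,967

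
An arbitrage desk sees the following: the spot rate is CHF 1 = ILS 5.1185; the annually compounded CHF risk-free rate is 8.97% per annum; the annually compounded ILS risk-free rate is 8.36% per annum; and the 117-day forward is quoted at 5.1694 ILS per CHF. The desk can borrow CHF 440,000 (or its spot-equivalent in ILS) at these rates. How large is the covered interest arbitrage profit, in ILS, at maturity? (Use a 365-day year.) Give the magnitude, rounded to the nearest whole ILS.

ILS 27,183

T = 117/365 years.
Route A — deposit CHF, sell forward: 440,000 × 1.027918462 × 5.1694 = ILS 2,338,037.55.
Route B — convert at spot, deposit ILS: 440,000 × 5.1185 × 1.026070461 = ILS 2,310,854.33.
The quoted forward overvalues CHF, so borrow ILS, buy CHF at spot, deposit the CHF at 8.97%, and sell the proceeds forward at 5.1694.
Profit = 2,338,037.55 − 2,310,854.33 = ILS 27,183.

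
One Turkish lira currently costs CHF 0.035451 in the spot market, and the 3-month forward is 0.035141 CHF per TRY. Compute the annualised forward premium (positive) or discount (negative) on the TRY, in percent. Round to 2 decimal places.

T = 3/12 years.
Period premium: (0.035141 − 0.035451)/0.035451 = -0.0087445.
Annualise by dividing by T: -0.0087445 / (3/12) = -0.034978 → -3.50%.

-3.50%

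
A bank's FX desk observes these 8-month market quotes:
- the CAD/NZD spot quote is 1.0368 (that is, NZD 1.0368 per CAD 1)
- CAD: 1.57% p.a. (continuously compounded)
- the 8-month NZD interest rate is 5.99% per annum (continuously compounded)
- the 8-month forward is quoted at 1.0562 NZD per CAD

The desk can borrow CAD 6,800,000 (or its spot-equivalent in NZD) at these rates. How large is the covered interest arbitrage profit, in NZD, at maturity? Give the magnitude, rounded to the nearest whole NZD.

NZD 79,749

T = 8/12 years.
Invest the CAD and cover forward: 6,800,000 × 1.010521634 × 1.0562 = NZD 7,257,728.06.
Convert at spot and invest in NZD: 6,800,000 × 1.0368 × 1.040741389 = NZD 7,337,476.57.
The quoted forward undervalues CAD, so borrow CAD, convert to NZD at spot, deposit the NZD at 5.99%, and buy CAD forward at 1.0562 to cover the loan.
The gap between the two covered legs is NZD 79,749.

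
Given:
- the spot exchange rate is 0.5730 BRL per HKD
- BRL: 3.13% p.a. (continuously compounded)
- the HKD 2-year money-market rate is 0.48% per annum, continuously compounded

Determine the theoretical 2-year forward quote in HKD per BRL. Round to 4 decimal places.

1.6551

T = 2 years.
BRL accumulates by e^(0.0313×2) = 1.0646009.
Growth of 1 HKD over T: e^(0.0048×2) = 1.0096462.
Forward (BRL per HKD) = 0.573 × 1.0646009 / 1.0096462 = 0.6041882.
Invert for HKD per BRL: 1 / 0.6041882 = 1.6551.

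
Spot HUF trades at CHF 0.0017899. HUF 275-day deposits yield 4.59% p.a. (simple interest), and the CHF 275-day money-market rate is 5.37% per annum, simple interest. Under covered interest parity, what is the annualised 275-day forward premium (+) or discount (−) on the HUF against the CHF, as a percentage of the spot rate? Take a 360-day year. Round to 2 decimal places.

T = 275/360 years.
No-arbitrage forward: 0.0017899 × 1.0410208 / 1.0350625 = 0.0018002035 CHF/HUF.
(F − S)/S ÷ T = (0.0018002035 − 0.0017899)/0.0017899/(275/360) = 0.007536 → 0.75%.

+0.75%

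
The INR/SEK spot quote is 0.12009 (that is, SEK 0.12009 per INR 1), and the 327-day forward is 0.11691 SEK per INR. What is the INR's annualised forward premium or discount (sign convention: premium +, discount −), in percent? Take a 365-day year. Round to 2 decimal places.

T = 327/365 years.
(F − S)/S = (0.11691 − 0.12009)/0.12009 = -0.0264801.
Annualise by dividing by T: -0.0264801 / (327/365) = -0.029557 → -2.96%.

-2.96%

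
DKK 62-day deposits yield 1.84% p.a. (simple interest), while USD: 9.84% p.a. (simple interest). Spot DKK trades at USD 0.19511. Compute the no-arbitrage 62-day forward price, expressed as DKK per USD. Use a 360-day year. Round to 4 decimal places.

T = 62/360 years.
Growth of 1 USD over T: 1 + 0.0984×62/360 = 1.0169467.
DKK growth factor: 1 + 0.0184×62/360 = 1.0031689.
CIP: F = S · (grow USD)/(grow DKK) = 0.19511 × 1.0169467/1.0031689 = 0.1977897 USD per DKK.
Quoted the other way: 1/0.1977897 = 5.0559 DKK per USD.

5.0559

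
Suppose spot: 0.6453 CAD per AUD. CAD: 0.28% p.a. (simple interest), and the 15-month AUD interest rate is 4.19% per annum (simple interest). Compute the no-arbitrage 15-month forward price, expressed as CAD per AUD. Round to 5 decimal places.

T = 15/12 years.
CAD accumulates by 1 + 0.0028×15/12 = 1.003500.
AUD accumulates by 1 + 0.0419×15/12 = 1.052375.
CIP: F = S · (grow CAD)/(grow AUD) = 0.6453 × 1.003500/1.052375 = 0.6153306 CAD per AUD.

0.61533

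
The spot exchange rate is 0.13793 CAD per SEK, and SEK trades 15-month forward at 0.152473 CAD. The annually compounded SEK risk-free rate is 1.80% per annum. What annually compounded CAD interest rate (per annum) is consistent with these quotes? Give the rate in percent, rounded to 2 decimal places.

10.30%

T = 15/12 years.
CIP gives F = S · g_CAD/g_SEK, so g_CAD/g_SEK = 0.152473/0.13793 = 1.1054375.
SEK growth factor: (1 + 0.0180)^(15/12) = 1.0225504.
That pins the CAD growth at 1.1303656.
Annualise: 1.1303656^(12/15) − 1 = 0.102999 = 10.30%.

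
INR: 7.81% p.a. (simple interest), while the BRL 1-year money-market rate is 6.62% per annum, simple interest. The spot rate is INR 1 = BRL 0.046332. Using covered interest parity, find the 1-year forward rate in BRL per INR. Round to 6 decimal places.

0.045821

T = 1 year.
Growth of 1 BRL over T: 1 + 0.0662×1 = 1.066200.
Growth of 1 INR over T: 1 + 0.0781×1 = 1.078100.
So F = 0.046332 × 1.066200 / 1.078100 = 0.04582059 (BRL/INR).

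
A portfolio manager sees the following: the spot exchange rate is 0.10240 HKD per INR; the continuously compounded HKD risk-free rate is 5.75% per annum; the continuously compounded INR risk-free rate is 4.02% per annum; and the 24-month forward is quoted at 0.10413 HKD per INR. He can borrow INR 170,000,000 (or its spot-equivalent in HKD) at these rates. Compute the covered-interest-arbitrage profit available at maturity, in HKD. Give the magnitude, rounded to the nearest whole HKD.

HKD 345,445

T = 2 years.
Invest the INR and cover forward: 170,000,000 × 1.0837204692 × 0.10413 = HKD 19,184,128.12.
Convert at spot and invest in HKD: 170,000,000 × 0.10240 × 1.1218734376 = HKD 19,529,572.80.
The quoted forward undervalues INR, so borrow INR, convert to HKD at spot, deposit the HKD at 5.75%, and buy INR forward at 0.10413 to cover the loan.
Arbitrage profit = |19,184,128.12 − 19,529,572.80| = HKD 345,445.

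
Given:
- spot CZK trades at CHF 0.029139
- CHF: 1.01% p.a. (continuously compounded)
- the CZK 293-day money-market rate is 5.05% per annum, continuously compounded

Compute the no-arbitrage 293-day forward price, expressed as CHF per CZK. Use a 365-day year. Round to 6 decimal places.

0.028209

T = 293/365 years.
CHF accumulates by e^(0.0101×293/365) = 1.0081406.
CZK growth factor: e^(0.0505×293/365) = 1.0413713.
CIP: F = S · (grow CHF)/(grow CZK) = 0.029139 × 1.0081406/1.0413713 = 0.02820916 CHF per CZK.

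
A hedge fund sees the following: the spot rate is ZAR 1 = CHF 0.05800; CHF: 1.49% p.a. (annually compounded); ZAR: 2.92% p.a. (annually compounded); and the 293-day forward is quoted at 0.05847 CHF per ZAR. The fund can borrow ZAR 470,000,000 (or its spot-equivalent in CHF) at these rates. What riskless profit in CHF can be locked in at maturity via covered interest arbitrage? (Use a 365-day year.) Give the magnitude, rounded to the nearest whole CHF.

T = 293/365 years.
Keep in ZAR, deliver into the forward: 470,000,000·1.0233732671·0.05847 = CHF 28,123,218.42.
Swap to CHF now, deposit: 470,000,000·0.05800·1.0119433481 = CHF 27,585,575.67.
The quoted forward overvalues ZAR, so borrow CHF, buy ZAR at spot, deposit the ZAR at 2.92%, and sell the proceeds forward at 0.05847.
Arbitrage profit = |28,123,218.42 − 27,585,575.67| = CHF 537,643.

CHF 537,643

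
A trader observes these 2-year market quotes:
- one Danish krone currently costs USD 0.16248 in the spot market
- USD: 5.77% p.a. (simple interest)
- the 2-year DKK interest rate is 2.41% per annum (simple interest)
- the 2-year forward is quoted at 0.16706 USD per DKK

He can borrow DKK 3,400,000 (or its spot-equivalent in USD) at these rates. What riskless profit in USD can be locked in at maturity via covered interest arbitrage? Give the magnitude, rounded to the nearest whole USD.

T = 2 years.
Invest the DKK and cover forward: 3,400,000 × 1.048200 × 0.16706 = USD 595,381.79.
Convert at spot and invest in USD: 3,400,000 × 0.16248 × 1.115400 = USD 616,182.65.
The quoted forward undervalues DKK, so borrow DKK, convert to USD at spot, deposit the USD at 5.77%, and buy DKK forward at 0.16706 to cover the loan.
Profit = 616,182.65 − 595,381.79 = USD 20,801.

USD 20,801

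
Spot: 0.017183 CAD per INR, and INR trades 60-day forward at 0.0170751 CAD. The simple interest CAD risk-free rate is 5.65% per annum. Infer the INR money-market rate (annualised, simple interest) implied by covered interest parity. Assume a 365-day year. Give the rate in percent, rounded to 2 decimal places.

T = 60/365 years.
By CIP, F/S equals the CAD-to-INR growth ratio: 0.0170751/0.017183 = 0.9937205.
The CAD side grows by 1 + 0.0565×60/365 = 1.0092877.
So the INR growth factor = 1.0156656.
r = (1.0156656 − 1)/(60/365) = 0.095299 → 9.53%.

9.53%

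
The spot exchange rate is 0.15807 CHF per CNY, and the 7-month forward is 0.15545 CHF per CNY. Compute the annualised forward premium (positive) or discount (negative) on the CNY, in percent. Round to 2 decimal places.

-2.84%

T = 7/12 years.
Period premium: (0.15545 − 0.15807)/0.15807 = -0.0165749.
Per annum: -0.0165749 / (7/12) = -0.028414 = -2.84%.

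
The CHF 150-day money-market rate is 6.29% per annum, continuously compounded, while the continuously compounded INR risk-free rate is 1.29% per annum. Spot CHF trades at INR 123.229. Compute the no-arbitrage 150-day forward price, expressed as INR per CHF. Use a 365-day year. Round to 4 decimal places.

120.7227

T = 150/365 years.
INR growth factor: e^(0.0129×150/365) = 1.005315447.
Growth of 1 CHF over T: e^(0.0629×150/365) = 1.026186306.
CIP: F = S · (grow INR)/(grow CHF) = 123.229 × 1.005315447/1.026186306 = 120.722735 INR per CHF.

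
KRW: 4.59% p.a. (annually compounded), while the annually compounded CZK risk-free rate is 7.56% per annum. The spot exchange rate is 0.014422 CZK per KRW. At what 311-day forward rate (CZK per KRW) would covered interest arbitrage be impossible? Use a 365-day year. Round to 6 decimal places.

0.014770

T = 311/365 years.
CZK growth factor: (1 + 0.0756)^(311/365) = 1.0640651.
KRW growth factor: (1 + 0.0459)^(311/365) = 1.0389788.
So F = 0.014422 × 1.0640651 / 1.0389788 = 0.01477022 (CZK/KRW).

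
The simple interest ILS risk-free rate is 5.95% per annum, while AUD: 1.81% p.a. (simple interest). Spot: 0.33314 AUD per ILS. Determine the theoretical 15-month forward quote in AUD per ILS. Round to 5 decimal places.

T = 15/12 years.
Growth of 1 AUD over T: 1 + 0.0181×15/12 = 1.022625.
ILS growth factor: 1 + 0.0595×15/12 = 1.074375.
Forward (AUD per ILS) = 0.33314 × 1.022625 / 1.074375 = 0.3170935.

0.31709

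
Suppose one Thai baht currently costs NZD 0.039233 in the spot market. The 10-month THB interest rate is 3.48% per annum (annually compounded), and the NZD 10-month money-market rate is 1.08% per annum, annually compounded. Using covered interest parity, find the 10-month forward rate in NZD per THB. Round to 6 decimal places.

T = 10/12 years.
Growth of 1 NZD over T: (1 + 0.0108)^(10/12) = 1.0089919.
Growth of 1 THB over T: (1 + 0.0348)^(10/12) = 1.028917.
Forward (NZD per THB) = 0.039233 × 1.0089919 / 1.028917 = 0.03847325.

0.038473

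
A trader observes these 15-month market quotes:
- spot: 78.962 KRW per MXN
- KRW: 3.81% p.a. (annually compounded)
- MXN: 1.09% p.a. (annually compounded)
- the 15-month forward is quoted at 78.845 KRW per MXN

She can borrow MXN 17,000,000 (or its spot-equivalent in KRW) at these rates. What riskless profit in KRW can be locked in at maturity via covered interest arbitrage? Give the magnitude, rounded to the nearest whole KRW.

T = 15/12 years.
Route A — deposit MXN, sell forward: 17,000,000 × 1.013643513715 × 78.845 = KRW 1,358,652,288.26.
Route B — convert at spot, deposit KRW: 17,000,000 × 78.962 × 1.047849688933 = KRW 1,406,585,221.34.
The quoted forward undervalues MXN, so borrow MXN, convert to KRW at spot, deposit the KRW at 3.81%, and buy MXN forward at 78.845 to cover the loan.
The gap between the two covered legs is KRW 47,932,933.

KRW 47,932,933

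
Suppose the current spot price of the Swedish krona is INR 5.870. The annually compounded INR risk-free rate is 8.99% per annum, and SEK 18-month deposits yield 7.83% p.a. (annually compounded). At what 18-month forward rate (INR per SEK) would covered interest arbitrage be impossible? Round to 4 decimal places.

T = 18/12 years.
INR accumulates by (1 + 0.0899)^(18/12) = 1.1378368.
SEK accumulates by (1 + 0.0783)^(18/12) = 1.1197199.
CIP: F = S · (grow INR)/(grow SEK) = 5.87 × 1.1378368/1.1197199 = 5.964976 INR per SEK.

5.9650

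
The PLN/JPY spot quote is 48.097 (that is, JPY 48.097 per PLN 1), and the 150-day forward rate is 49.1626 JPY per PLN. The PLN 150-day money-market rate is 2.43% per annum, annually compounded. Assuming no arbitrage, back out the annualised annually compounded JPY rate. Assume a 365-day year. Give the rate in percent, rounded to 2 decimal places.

T = 150/365 years.
F/S = 49.1626/48.097 = 1.0221552 = (growth of JPY) / (growth of PLN).
PLN growth factor: (1 + 0.0243)^(150/365) = 1.0099157.
Hence g_JPY = 1.0322906.
r = 1.0322906^(365/150) − 1 = 0.080401 → 8.04%.

8.04%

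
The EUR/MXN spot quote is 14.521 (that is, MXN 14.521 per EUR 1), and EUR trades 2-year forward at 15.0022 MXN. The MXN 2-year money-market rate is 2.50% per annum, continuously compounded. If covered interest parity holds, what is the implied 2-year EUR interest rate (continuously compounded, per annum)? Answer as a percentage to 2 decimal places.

0.87%

T = 2 years.
By CIP, F/S equals the MXN-to-EUR growth ratio: 15.0022/14.521 = 1.0331382.
MXN growth factor: e^(0.0250×2) = 1.0512711.
So the EUR growth factor = 1.0175513.
r = ln(1.0175513)/2 = 0.008700 → 0.87%.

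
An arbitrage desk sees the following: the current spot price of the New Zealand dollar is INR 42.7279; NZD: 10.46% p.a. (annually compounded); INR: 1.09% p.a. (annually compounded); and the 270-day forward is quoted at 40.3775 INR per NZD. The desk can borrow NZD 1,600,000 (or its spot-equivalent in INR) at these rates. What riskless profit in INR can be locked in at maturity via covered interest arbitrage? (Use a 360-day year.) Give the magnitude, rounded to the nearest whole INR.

INR 685,883

T = 270/360 years.
Keep in NZD, deliver into the forward: 1,600,000·1.0774665074·40.3775 = INR 69,608,646.24.
Swap to INR now, deposit: 1,600,000·42.7279·1.0081639118 = INR 68,922,762.89.
The quoted forward overvalues NZD, so borrow INR, buy NZD at spot, deposit the NZD at 10.46%, and sell the proceeds forward at 40.3775.
Arbitrage profit = |69,608,646.24 − 68,922,762.89| = INR 685,883.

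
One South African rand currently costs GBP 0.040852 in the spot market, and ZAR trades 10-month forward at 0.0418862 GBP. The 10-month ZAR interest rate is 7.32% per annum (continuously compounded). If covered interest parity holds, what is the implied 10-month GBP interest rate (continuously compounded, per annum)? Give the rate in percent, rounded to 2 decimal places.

10.32%

T = 10/12 years.
By CIP, F/S equals the GBP-to-ZAR growth ratio: 0.0418862/0.040852 = 1.0253158.
ZAR growth factor: e^(0.0732×10/12) = 1.0628989.
So the GBP growth factor = 1.089807.
r = ln(1.089807)/(10/12) = 0.103201 → 10.32%.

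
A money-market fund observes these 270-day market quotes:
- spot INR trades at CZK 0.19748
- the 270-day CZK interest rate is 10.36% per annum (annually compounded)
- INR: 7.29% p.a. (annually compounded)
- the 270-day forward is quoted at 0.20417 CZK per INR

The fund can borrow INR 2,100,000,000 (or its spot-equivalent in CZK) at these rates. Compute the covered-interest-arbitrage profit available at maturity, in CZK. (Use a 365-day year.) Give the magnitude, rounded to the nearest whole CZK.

CZK 5,586,719

T = 270/365 years.
Invest the INR and cover forward: 2,100,000,000 × 1.05342948313 × 0.20417 = CZK 451,665,264.90.
Convert at spot and invest in CZK: 2,100,000,000 × 0.19748 × 1.0756449007 = CZK 446,078,545.48.
The quoted forward overvalues INR, so borrow CZK, buy INR at spot, deposit the INR at 7.29%, and sell the proceeds forward at 0.20417.
The gap between the two covered legs is CZK 5,586,719.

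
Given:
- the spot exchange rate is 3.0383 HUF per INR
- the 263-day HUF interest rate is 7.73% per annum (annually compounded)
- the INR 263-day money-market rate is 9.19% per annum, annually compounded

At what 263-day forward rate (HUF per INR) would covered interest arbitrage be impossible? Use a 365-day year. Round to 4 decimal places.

T = 263/365 years.
HUF accumulates by (1 + 0.0773)^(263/365) = 1.0551158.
INR growth factor: (1 + 0.0919)^(263/365) = 1.0653997.
Forward (HUF per INR) = 3.0383 × 1.0551158 / 1.0653997 = 3.008972.

3.0090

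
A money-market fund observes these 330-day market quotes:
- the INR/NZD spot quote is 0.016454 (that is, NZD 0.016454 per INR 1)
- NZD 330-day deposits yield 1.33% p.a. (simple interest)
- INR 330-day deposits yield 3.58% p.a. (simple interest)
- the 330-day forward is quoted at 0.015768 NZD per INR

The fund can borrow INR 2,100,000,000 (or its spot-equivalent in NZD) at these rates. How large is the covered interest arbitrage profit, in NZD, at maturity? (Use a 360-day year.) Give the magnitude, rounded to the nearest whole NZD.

NZD 775,212

T = 330/360 years.
Route A — deposit INR, sell forward: 2,100,000,000 × 1.0328166667 × 0.015768 = NZD 34,199,451.72.
Route B — convert at spot, deposit NZD: 2,100,000,000 × 0.016454 × 1.0121916667 = NZD 34,974,663.54.
The quoted forward undervalues INR, so borrow INR, convert to NZD at spot, deposit the NZD at 1.33%, and buy INR forward at 0.015768 to cover the loan.
The gap between the two covered legs is NZD 775,212.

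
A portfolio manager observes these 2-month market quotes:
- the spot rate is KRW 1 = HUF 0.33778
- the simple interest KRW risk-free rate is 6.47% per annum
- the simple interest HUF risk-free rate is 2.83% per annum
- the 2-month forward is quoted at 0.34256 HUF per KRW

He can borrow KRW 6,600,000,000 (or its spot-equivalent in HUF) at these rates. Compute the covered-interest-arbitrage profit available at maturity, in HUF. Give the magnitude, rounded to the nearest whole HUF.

T = 2/12 years.
Route A — deposit KRW, sell forward: 6,600,000,000 × 1.010783333333 × 0.34256 = HUF 2,285,275,995.20.
Route B — convert at spot, deposit HUF: 6,600,000,000 × 0.33778 × 1.004716666667 = HUF 2,239,863,091.40.
The quoted forward overvalues KRW, so borrow HUF, buy KRW at spot, deposit the KRW at 6.47%, and sell the proceeds forward at 0.34256.
Arbitrage profit = |2,285,275,995.20 − 2,239,863,091.40| = HUF 45,412,904.

HUF 45,412,904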